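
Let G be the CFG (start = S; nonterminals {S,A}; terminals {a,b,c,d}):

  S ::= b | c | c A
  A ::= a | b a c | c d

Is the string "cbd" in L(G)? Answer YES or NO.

Convert to CNF:
  S -> T2 A | b | c
  A -> T0 X4 | T2 T3 | a
  T0 -> b
  T1 -> a
  T2 -> c
  T3 -> d
  X4 -> T1 T2

CYK fill:
  [0..0]={S,T2}  "c"  orig:{S}
  [1..1]={S,T0}  "b"  orig:{S}
  [2..2]={T3}  "d"  orig:{}
  [0..1]=∅  "cb"
  [1..2]=∅  "bd"
  [0..2]=∅  "cbd"

S ∉ T[0,2] ⇒ NO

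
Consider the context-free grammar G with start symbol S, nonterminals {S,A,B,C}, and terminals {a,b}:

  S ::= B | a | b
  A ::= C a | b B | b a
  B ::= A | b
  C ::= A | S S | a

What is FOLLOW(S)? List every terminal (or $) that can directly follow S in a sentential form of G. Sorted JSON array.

FIRST iteration:
iter 1:
  A via A→b B: +{b}
  B via B→A: +{b}
  C via C→A: +{b}
  C via C→a: +{a}
  S via S→B: +{b}
  S via S→a: +{a}
  S: {a,b}  A: {b}  B: {b}  C: {a,b}
iter 2:
  A via A→C a: +{a}
  B via B→A: +{a}
  S: {a,b}  A: {a,b}  B: {a,b}  C: {a,b}
iter 3: (no change)
  S: {a,b}  A: {a,b}  B: {a,b}  C: {a,b}

Compute FOLLOW by fixpoint:
seed FOLLOW(S) with $
[1]
  A→C a: FOLLOW(C) ⊇ FIRST(a) = {a}; new: +{a}
  C→A: FOLLOW(A) ⊇ FOLLOW(C) ⊇ {a}; new: +{a}
  C→S S: FOLLOW(S) ⊇ FIRST(S) = {a,b}; new: +{a,b}
  S→B: FOLLOW(B) ⊇ FOLLOW(S) ⊇ {$,a,b}; new: +{$,a,b}
  FOLLOW(S)={$,a,b}  FOLLOW(A)={a}  FOLLOW(B)={$,a,b}  FOLLOW(C)={a}
[2]
  B→A: FOLLOW(A) ⊇ FOLLOW(B) ⊇ {$,a,b}; new: +{$,b}
  FOLLOW(S)={$,a,b}  FOLLOW(A)={$,a,b}  FOLLOW(B)={$,a,b}  FOLLOW(C)={a}
[3] (no change)
  FOLLOW(S)={$,a,b}  FOLLOW(A)={$,a,b}  FOLLOW(B)={$,a,b}  FOLLOW(C)={a}

FOLLOW(S) = ["$", "a", "b"]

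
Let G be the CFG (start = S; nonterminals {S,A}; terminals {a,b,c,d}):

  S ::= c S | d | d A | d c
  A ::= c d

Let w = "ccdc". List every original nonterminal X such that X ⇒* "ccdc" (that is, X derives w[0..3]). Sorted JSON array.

Convert to CNF:
  S -> T0 S | T1 A | T1 T0 | d
  A -> T0 T1
  T0 -> c
  T1 -> d

CYK fill, restricted to cells inside w[0..3]:
  cell(0,0) c: {T0}  orig:{}
  cell(1,1) c: {T0}  orig:{}
  cell(2,2) d: {S,T1}  orig:{S}
  cell(3,3) c: {T0}  orig:{}
  cell(0,1) cc: ∅
  cell(1,2) cd: {A,S}
  cell(2,3) dc: {S}
  cell(0,2) ccd: {S}
  cell(1,3) cdc: {S}
  cell(0,3) ccdc: {S}

Original NTs in T[0,3] deriving "ccdc": ["S"]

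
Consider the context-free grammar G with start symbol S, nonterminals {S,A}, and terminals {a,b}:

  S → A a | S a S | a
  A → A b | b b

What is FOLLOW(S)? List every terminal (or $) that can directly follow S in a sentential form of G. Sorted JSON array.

FIRST iteration:
[1]
  A via A→b b: +{b}
  S via S→A a: +{b}
  S via S→a: +{a}
  FIRST[S]={a,b}  FIRST[A]={b}
[2] (stable)
  FIRST[S]={a,b}  FIRST[A]={b}

FOLLOW sets:
initialize: $ ∈ FOLLOW(S)
[1]
  A→A b: FOLLOW(A) ⊇ FIRST(b) = {b}; new: +{b}
  S→A a: FOLLOW(A) ⊇ FIRST(a) = {a}; new: +{a}
  S→S a S: FOLLOW(S) ⊇ FIRST(a) = {a}; new: +{a}
  S: {$,a}  A: {a,b}
[2] done
  S: {$,a}  A: {a,b}

FOLLOW(S) = ["$", "a"]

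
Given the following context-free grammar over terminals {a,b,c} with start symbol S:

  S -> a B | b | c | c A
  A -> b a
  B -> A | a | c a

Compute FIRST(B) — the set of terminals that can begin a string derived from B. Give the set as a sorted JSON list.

Compute FIRST by fixpoint:
[1]
  A via A→b a: +{b}
  B via B→A: +{b}
  B via B→a: +{a}
  B via B→c a: +{c}
  S via S→a B: +{a}
  S via S→b: +{b}
  S via S→c: +{c}
  FIRST[S]={a,b,c}  FIRST[A]={b}  FIRST[B]={a,b,c}
[2] (stable)
  FIRST[S]={a,b,c}  FIRST[A]={b}  FIRST[B]={a,b,c}

FIRST(B) = ["a", "b", "c"]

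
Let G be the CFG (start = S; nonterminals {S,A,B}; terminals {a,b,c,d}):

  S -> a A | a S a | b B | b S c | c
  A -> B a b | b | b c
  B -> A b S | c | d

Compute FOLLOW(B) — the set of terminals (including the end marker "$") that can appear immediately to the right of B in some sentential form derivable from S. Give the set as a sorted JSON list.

FIRST sets, iterate to fixpoint:
iter 1:
  A via A→b: +{b}
  B via B→A b S: +{b}
  B via B→c: +{c}
  B via B→d: +{d}
  S via S→a A: +{a}
  S via S→b B: +{b}
  S via S→c: +{c}
  S: {a,b,c}  A: {b}  B: {b,c,d}
iter 2:
  A via A→B a b: +{c,d}
  S: {a,b,c}  A: {b,c,d}  B: {b,c,d}
iter 3: (no change)
  S: {a,b,c}  A: {b,c,d}  B: {b,c,d}

FOLLOW iteration:
seed FOLLOW(S) with $
pass 1:
  A→B a b: FOLLOW(B) ⊇ FIRST(a) = {a}; new: +{a}
  B→A b S: FOLLOW(A) ⊇ FIRST(b) = {b}; new: +{b}
  B→A b S: FOLLOW(S) ⊇ FOLLOW(B) ⊇ {a}; new: +{a}
  S→a A: FOLLOW(A) ⊇ FOLLOW(S) ⊇ {$,a}; new: +{$,a}
  S→b B: FOLLOW(B) ⊇ FOLLOW(S) ⊇ {$,a}; new: +{$}
  S→b S c: FOLLOW(S) ⊇ FIRST(c) = {c}; new: +{c}
  FOLLOW(S)={$,a,c}  FOLLOW(A)={$,a,b}  FOLLOW(B)={$,a}
pass 2:
  S→a A: FOLLOW(A) ⊇ FOLLOW(S) ⊇ {$,a,c}; new: +{c}
  S→b B: FOLLOW(B) ⊇ FOLLOW(S) ⊇ {$,a,c}; new: +{c}
  FOLLOW(S)={$,a,c}  FOLLOW(A)={$,a,b,c}  FOLLOW(B)={$,a,c}
pass 3: (no change)
  FOLLOW(S)={$,a,c}  FOLLOW(A)={$,a,b,c}  FOLLOW(B)={$,a,c}

FOLLOW(B) = ["$", "a", "c"]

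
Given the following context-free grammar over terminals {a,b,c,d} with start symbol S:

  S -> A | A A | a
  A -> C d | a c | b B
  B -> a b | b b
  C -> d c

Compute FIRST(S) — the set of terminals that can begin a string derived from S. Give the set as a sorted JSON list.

Compute FIRST by fixpoint:
pass 1:
  A via A→a c: +{a}
  A via A→b B: +{b}
  B via B→a b: +{a}
  B via B→b b: +{b}
  C via C→d c: +{d}
  S via S→A: +{a,b}
  FIRST[S]={a,b}  FIRST[A]={a,b}  FIRST[B]={a,b}  FIRST[C]={d}
pass 2:
  A via A→C d: +{d}
  S via S→A: +{d}
  FIRST[S]={a,b,d}  FIRST[A]={a,b,d}  FIRST[B]={a,b}  FIRST[C]={d}
pass 3: — fixpoint
  FIRST[S]={a,b,d}  FIRST[A]={a,b,d}  FIRST[B]={a,b}  FIRST[C]={d}

FIRST(S) = ["a", "b", "d"]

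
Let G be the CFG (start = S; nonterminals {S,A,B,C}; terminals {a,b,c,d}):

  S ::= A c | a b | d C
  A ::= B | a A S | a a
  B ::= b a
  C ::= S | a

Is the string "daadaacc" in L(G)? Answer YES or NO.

Convert to CNF:
  S -> A T2 | T0 T1 | T3 C
  A -> T0 T0 | T0 X4 | T1 T0
  B -> T1 T0
  C -> A T2 | T0 T1 | T3 C | a
  T0 -> a
  T1 -> b
  T2 -> c
  T3 -> d
  X4 -> A S

Fill CYK table bottom-up:
  cell(0,0) d: {T3}  orig:{}
  cell(1,1) a: {C,T0}  orig:{C}
  cell(2,2) a: {C,T0}  orig:{C}
  cell(3,3) d: {T3}  orig:{}
  cell(4,4) a: {C,T0}  orig:{C}
  cell(5,5) a: {C,T0}  orig:{C}
  cell(6,6) c: {T2}  orig:{}
  cell(7,7) c: {T2}  orig:{}
  cell(0,1) da: {C,S}
  cell(1,2) aa: {A}
  cell(2,3) ad: ∅
  cell(3,4) da: {C,S}
  cell(4,5) aa: {A}
  cell(5,6) ac: ∅
  cell(6,7) cc: ∅
  cell(0,2) daa: ∅
  cell(1,3) aad: ∅
  cell(2,4) ada: ∅
  cell(3,5) daa: ∅
  cell(4,6) aac: {C,S}
  cell(5,7) acc: ∅
  cell(0,3) daad: ∅
  cell(1,4) aada: {X4}  orig:{}
  cell(2,5) adaa: ∅
  cell(3,6) daac: {C,S}
  cell(4,7) aacc: ∅
  cell(0,4) daada: ∅
  cell(1,5) aadaa: ∅
  cell(2,6) adaac: ∅
  cell(3,7) daacc: ∅
  cell(0,5) daadaa: ∅
  cell(1,6) aadaac: {X4}  orig:{}
  cell(2,7) adaacc: ∅
  cell(0,6) daadaac: ∅
  cell(1,7) aadaacc: ∅
  cell(0,7) daadaacc: ∅

S ∉ T[0,7] ⇒ NO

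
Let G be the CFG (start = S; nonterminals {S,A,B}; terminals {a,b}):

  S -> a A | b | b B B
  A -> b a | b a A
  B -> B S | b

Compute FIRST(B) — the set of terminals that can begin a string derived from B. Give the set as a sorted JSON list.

Compute FIRST by fixpoint:
[1]
  A via A→b a: +{b}
  B via B→b: +{b}
  S via S→a A: +{a}
  S via S→b: +{b}
  FIRST[S]={a,b}  FIRST[A]={b}  FIRST[B]={b}
[2] (no change)
  FIRST[S]={a,b}  FIRST[A]={b}  FIRST[B]={b}

FIRST(B) = ["b"]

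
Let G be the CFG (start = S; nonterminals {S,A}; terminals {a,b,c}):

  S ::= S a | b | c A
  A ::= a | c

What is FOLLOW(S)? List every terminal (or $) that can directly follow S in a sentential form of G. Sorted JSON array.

FIRST iteration:
round 1:
  A via A→a: +{a}
  A via A→c: +{c}
  S via S→b: +{b}
  S via S→c A: +{c}
  FIRST[S]={b,c}  FIRST[A]={a,c}
round 2: done
  FIRST[S]={b,c}  FIRST[A]={a,c}

FOLLOW sets:
seed FOLLOW(S) with $
[1]
  S→S a: FOLLOW(S) ⊇ FIRST(a) = {a}; new: +{a}
  S→c A: FOLLOW(A) ⊇ FOLLOW(S) ⊇ {$,a}; new: +{$,a}
  FOLLOW[S]={$,a}  FOLLOW[A]={$,a}
[2] done
  FOLLOW[S]={$,a}  FOLLOW[A]={$,a}

FOLLOW(S) = ["$", "a"]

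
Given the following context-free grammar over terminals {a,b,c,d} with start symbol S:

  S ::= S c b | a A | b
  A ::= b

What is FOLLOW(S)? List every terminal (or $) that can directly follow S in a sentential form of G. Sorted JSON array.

Compute FIRST by fixpoint:
iter 1:
  A via A→b: +{b}
  S via S→a A: +{a}
  S via S→b: +{b}
  S: {a,b}  A: {b}
iter 2: (no change)
  S: {a,b}  A: {b}

FOLLOW iteration:
initialize: $ ∈ FOLLOW(S)
iter 1:
  S→S c b: FOLLOW(S) ⊇ FIRST(c) = {c}; new: +{c}
  S→a A: FOLLOW(A) ⊇ FOLLOW(S) ⊇ {$,c}; new: +{$,c}
  FOLLOW(S)={$,c}  FOLLOW(A)={$,c}
iter 2: done
  FOLLOW(S)={$,c}  FOLLOW(A)={$,c}

FOLLOW(S) = ["$", "c"]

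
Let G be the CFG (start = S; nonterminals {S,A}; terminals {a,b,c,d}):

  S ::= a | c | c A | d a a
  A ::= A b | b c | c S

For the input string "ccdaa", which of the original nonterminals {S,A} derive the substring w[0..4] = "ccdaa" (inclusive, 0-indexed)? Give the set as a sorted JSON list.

CNF form of G:
  S -> T1 A | T2 X4 | a | c
  A -> A T0 | T0 T1 | T1 S
  T0 -> b
  T1 -> c
  T2 -> d
  T3 -> a
  X4 -> T3 T3

CYK table (by increasing span) (cells [i..j] with 0 ≤ i ≤ j ≤ 4 only):
  cell(0,0) c: {S,T1}  orig:{S}
  cell(1,1) c: {S,T1}  orig:{S}
  cell(2,2) d: {T2}  orig:{}
  cell(3,3) a: {S,T3}  orig:{S}
  cell(4,4) a: {S,T3}  orig:{S}
  cell(0,1) cc: {A}
  cell(1,2) cd: ∅
  cell(2,3) da: ∅
  cell(3,4) aa: {X4}  orig:{}
  cell(0,2) ccd: ∅
  cell(1,3) cda: ∅
  cell(2,4) daa: {S}
  cell(0,3) ccda: ∅
  cell(1,4) cdaa: {A}
  cell(0,4) ccdaa: {S}

Original NTs in T[0,4] deriving "ccdaa": ["S"]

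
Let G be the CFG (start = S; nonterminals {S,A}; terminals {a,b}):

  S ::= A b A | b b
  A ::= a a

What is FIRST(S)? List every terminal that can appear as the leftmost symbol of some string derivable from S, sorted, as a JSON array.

FIRST iteration:
[1]
  A via A→a a: +{a}
  S via S→A b A: +{a}
  S via S→b b: +{b}
  S: {a,b}  A: {a}
[2] (no change)
  S: {a,b}  A: {a}

FIRST(S) = ["a", "b"]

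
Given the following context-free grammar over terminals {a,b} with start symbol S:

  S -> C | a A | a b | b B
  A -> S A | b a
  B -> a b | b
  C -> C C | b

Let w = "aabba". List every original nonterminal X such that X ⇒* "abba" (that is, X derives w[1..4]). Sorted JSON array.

Convert to CNF:
  S -> C C | T0 B | T1 A | T1 T0 | b
  A -> S A | T0 T1
  B -> T1 T0 | b
  C -> C C | b
  T0 -> b
  T1 -> a

CYK fill, restricted to cells inside w[1..4]:
  T[1,1] 'a' = {T1}  orig:{}
  T[2,2] 'b' = {B,C,S,T0}  orig:{B,C,S}
  T[3,3] 'b' = {B,C,S,T0}  orig:{B,C,S}
  T[4,4] 'a' = {T1}  orig:{}
  T[1,2] 'ab' = {B,S}
  T[2,3] 'bb' = {C,S}
  T[3,4] 'ba' = {A}
  T[1,3] 'abb' = ∅
  T[2,4] 'bba' = {A}
  T[1,4] 'abba' = {A,S}

Original NTs in T[1,4] deriving "abba": ["A", "S"]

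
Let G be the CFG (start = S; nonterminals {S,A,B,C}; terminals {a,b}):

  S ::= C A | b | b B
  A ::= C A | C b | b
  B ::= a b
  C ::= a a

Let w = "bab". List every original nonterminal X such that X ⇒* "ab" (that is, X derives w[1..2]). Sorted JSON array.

CNF form of G:
  S -> C A | T0 B | b
  A -> C A | C T0 | b
  B -> T1 T0
  C -> T1 T1
  T0 -> b
  T1 -> a

CYK fill — only the sub-triangle for w[1..2]:
  [1..1]={T1}  "a"  orig:{}
  [2..2]={A,S,T0}  "b"  orig:{A,S}
  [1..2]={B}  "ab"

Original NTs in T[1,2] deriving "ab": ["B"]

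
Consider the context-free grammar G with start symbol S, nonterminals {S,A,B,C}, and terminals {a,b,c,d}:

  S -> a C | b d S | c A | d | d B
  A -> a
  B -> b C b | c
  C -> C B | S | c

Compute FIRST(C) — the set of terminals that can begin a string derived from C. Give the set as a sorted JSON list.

FIRST iteration:
[1]
  A via A→a: +{a}
  B via B→b C b: +{b}
  B via B→c: +{c}
  C via C→c: +{c}
  S via S→a C: +{a}
  S via S→b d S: +{b}
  S via S→c A: +{c}
  S via S→d: +{d}
  FIRST(S)={a,b,c,d}  FIRST(A)={a}  FIRST(B)={b,c}  FIRST(C)={c}
[2]
  C via C→S: +{a,b,d}
  FIRST(S)={a,b,c,d}  FIRST(A)={a}  FIRST(B)={b,c}  FIRST(C)={a,b,c,d}
[3] (stable)
  FIRST(S)={a,b,c,d}  FIRST(A)={a}  FIRST(B)={b,c}  FIRST(C)={a,b,c,d}

FIRST(C) = ["a", "b", "c", "d"]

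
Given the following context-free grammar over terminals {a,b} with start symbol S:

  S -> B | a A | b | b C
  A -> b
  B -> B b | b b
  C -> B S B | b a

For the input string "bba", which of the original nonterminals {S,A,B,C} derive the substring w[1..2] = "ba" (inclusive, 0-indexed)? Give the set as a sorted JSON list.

CNF form of G:
  S -> B T0 | T0 C | T0 T0 | T1 A | b
  A -> b
  B -> B T0 | T0 T0
  C -> B X2 | T0 T1
  T0 -> b
  T1 -> a
  X2 -> S B

CYK table (by increasing span), restricted to cells inside w[1..2]:
  cell(1,1) b: {A,S,T0}  orig:{A,S}
  cell(2,2) a: {T1}  orig:{}
  cell(1,2) ba: {C}

Original NTs in T[1,2] deriving "ba": ["C"]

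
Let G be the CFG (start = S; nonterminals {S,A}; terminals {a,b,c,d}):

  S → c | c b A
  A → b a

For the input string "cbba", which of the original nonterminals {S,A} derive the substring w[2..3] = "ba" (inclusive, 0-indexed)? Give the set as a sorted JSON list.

Convert to CNF:
  S -> T2 X3 | c
  A -> T0 T1
  T0 -> b
  T1 -> a
  T2 -> c
  X3 -> T0 A

CYK fill (cells [i..j] with 2 ≤ i ≤ j ≤ 3 only):
  cell(2,2) b: {T0}  orig:{}
  cell(3,3) a: {T1}  orig:{}
  cell(2,3) ba: {A}

Original NTs in T[2,3] deriving "ba": ["A"]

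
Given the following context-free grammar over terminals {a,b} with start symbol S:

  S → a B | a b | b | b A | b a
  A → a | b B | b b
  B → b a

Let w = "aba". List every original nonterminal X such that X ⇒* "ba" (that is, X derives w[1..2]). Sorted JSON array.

CNF form of G:
  S -> T0 A | T0 T1 | T1 B | T1 T0 | b
  A -> T0 B | T0 T0 | a
  B -> T0 T1
  T0 -> b
  T1 -> a

CYK table (by increasing span), restricted to cells inside w[1..2]:
  cell(1,1) b: {S,T0}  orig:{S}
  cell(2,2) a: {A,T1}  orig:{A}
  cell(1,2) ba: {B,S}

Original NTs in T[1,2] deriving "ba": ["B", "S"]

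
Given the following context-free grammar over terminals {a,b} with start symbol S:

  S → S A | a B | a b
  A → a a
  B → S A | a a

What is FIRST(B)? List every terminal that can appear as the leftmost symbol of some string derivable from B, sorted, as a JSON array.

FIRST sets, iterate to fixpoint:
iter 1:
  A via A→a a: +{a}
  B via B→a a: +{a}
  S via S→a B: +{a}
  S: {a}  A: {a}  B: {a}
iter 2: (stable)
  S: {a}  A: {a}  B: {a}

FIRST(B) = ["a"]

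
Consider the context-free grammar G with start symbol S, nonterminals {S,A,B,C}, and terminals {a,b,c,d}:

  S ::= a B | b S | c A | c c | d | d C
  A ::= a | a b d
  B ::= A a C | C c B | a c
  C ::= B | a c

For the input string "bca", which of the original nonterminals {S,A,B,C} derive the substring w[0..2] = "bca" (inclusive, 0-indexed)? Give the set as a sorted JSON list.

CNF form of G:
  S -> T0 B | T1 S | T2 C | T3 A | T3 T3 | d
  A -> T0 X4 | a
  B -> A X5 | C X6 | T0 T3
  C -> A X7 | C X8 | T0 T3
  T0 -> a
  T1 -> b
  T2 -> d
  T3 -> c
  X4 -> T1 T2
  X5 -> T0 C
  X6 -> T3 B
  X7 -> T0 C
  X8 -> T3 B

Fill CYK table bottom-up, restricted to cells inside w[0..2]:
  cell(0,0) b: {T1}  orig:{}
  cell(1,1) c: {T3}  orig:{}
  cell(2,2) a: {A,T0}  orig:{A}
  cell(0,1) bc: ∅
  cell(1,2) ca: {S}
  cell(0,2) bca: {S}

Original NTs in T[0,2] deriving "bca": ["S"]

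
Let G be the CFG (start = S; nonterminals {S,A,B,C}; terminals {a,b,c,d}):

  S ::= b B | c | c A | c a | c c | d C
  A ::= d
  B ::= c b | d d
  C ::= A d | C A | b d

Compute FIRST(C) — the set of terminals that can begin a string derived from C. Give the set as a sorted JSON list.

FIRST iteration:
iter 1:
  A via A→d: +{d}
  B via B→c b: +{c}
  B via B→d d: +{d}
  C via C→A d: +{d}
  C via C→b d: +{b}
  S via S→b B: +{b}
  S via S→c: +{c}
  S via S→d C: +{d}
  S: {b,c,d}  A: {d}  B: {c,d}  C: {b,d}
iter 2: done
  S: {b,c,d}  A: {d}  B: {c,d}  C: {b,d}

FIRST(C) = ["b", "d"]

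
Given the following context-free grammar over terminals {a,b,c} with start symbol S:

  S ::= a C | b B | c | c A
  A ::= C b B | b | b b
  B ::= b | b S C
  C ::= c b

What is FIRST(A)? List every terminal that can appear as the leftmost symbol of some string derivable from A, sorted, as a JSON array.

FIRST sets, iterate to fixpoint:
iter 1:
  A via A→b: +{b}
  B via B→b: +{b}
  C via C→c b: +{c}
  S via S→a C: +{a}
  S via S→b B: +{b}
  S via S→c: +{c}
  S: {a,b,c}  A: {b}  B: {b}  C: {c}
iter 2:
  A via A→C b B: +{c}
  S: {a,b,c}  A: {b,c}  B: {b}  C: {c}
iter 3: (no change)
  S: {a,b,c}  A: {b,c}  B: {b}  C: {c}

FIRST(A) = ["b", "c"]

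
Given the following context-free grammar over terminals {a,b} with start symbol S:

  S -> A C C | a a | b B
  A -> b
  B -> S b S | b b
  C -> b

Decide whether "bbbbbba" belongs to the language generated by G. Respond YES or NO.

CNF form of G:
  S -> A X3 | T0 B | T1 T1
  A -> b
  B -> S X2 | T0 T0
  C -> b
  T0 -> b
  T1 -> a
  X2 -> T0 S
  X3 -> C C

CYK fill:
  T[0,0] 'b' = {A,C,T0}  orig:{A,C}
  T[1,1] 'b' = {A,C,T0}  orig:{A,C}
  T[2,2] 'b' = {A,C,T0}  orig:{A,C}
  T[3,3] 'b' = {A,C,T0}  orig:{A,C}
  T[4,4] 'b' = {A,C,T0}  orig:{A,C}
  T[5,5] 'b' = {A,C,T0}  orig:{A,C}
  T[6,6] 'a' = {T1}  orig:{}
  T[0,1] 'bb' = {B,X3}  orig:{B}
  T[1,2] 'bb' = {B,X3}  orig:{B}
  T[2,3] 'bb' = {B,X3}  orig:{B}
  T[3,4] 'bb' = {B,X3}  orig:{B}
  T[4,5] 'bb' = {B,X3}  orig:{B}
  T[5,6] 'ba' = ∅
  T[0,2] 'bbb' = {S}
  T[1,3] 'bbb' = {S}
  T[2,4] 'bbb' = {S}
  T[3,5] 'bbb' = {S}
  T[4,6] 'bba' = ∅
  T[0,3] 'bbbb' = {X2}  orig:{}
  T[1,4] 'bbbb' = {X2}  orig:{}
  T[2,5] 'bbbb' = {X2}  orig:{}
  T[3,6] 'bbba' = ∅
  T[0,4] 'bbbbb' = ∅
  T[1,5] 'bbbbb' = ∅
  T[2,6] 'bbbba' = ∅
  T[0,5] 'bbbbbb' = ∅
  T[1,6] 'bbbbba' = ∅
  T[0,6] 'bbbbbba' = ∅

S ∉ T[0,6] ⇒ NO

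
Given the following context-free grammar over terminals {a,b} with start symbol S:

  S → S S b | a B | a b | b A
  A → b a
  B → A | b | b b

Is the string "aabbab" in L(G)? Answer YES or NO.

Convert to CNF:
  S -> S X2 | T0 A | T1 B | T1 T0
  A -> T0 T1
  B -> T0 T0 | T0 T1 | b
  T0 -> b
  T1 -> a
  X2 -> S T0

Fill CYK table bottom-up:
  [0..0]={T1}  "a"  orig:{}
  [1..1]={T1}  "a"  orig:{}
  [2..2]={B,T0}  "b"  orig:{B}
  [3..3]={B,T0}  "b"  orig:{B}
  [4..4]={T1}  "a"  orig:{}
  [5..5]={B,T0}  "b"  orig:{B}
  [0..1]=∅  "aa"
  [1..2]={S}  "ab"
  [2..3]={B}  "bb"
  [3..4]={A,B}  "ba"
  [4..5]={S}  "ab"
  [0..2]=∅  "aab"
  [1..3]={S,X2}  "abb"  orig:{S}
  [2..4]={S}  "bba"
  [3..5]=∅  "bab"
  [0..3]=∅  "aabb"
  [1..4]=∅  "abba"
  [2..5]={X2}  "bbab"  orig:{}
  [0..4]=∅  "aabba"
  [1..5]=∅  "abbab"
  [0..5]=∅  "aabbab"

S ∉ T[0,5] ⇒ NO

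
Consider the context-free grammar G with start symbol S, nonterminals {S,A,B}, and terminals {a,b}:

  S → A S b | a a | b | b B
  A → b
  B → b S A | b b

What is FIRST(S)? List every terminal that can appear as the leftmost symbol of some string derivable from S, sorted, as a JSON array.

FIRST iteration:
[1]
  A via A→b: +{b}
  B via B→b S A: +{b}
  S via S→A S b: +{b}
  S via S→a a: +{a}
  FIRST[S]={a,b}  FIRST[A]={b}  FIRST[B]={b}
[2] — fixpoint
  FIRST[S]={a,b}  FIRST[A]={b}  FIRST[B]={b}

FIRST(S) = ["a", "b"]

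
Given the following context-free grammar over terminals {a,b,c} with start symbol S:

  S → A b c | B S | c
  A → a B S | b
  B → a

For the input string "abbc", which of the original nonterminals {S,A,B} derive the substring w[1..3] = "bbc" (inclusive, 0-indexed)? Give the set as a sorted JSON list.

CNF form of G:
  S -> A X4 | B S | c
  A -> T0 X3 | b
  B -> a
  T0 -> a
  T1 -> b
  T2 -> c
  X3 -> B S
  X4 -> T1 T2

CYK table (by increasing span) — only the sub-triangle for w[1..3]:
  cell(1,1) b: {A,T1}  orig:{A}
  cell(2,2) b: {A,T1}  orig:{A}
  cell(3,3) c: {S,T2}  orig:{S}
  cell(1,2) bb: ∅
  cell(2,3) bc: {X4}  orig:{}
  cell(1,3) bbc: {S}

Original NTs in T[1,3] deriving "bbc": ["S"]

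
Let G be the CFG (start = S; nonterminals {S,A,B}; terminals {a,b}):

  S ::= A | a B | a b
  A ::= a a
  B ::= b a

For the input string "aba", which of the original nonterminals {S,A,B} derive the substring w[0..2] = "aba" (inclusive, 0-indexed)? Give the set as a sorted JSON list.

CNF form of G:
  S -> T0 B | T0 T0 | T0 T1
  A -> T0 T0
  B -> T1 T0
  T0 -> a
  T1 -> b

CYK table (by increasing span) — only the sub-triangle for w[0..2]:
  T[0,0] 'a' = {T0}  orig:{}
  T[1,1] 'b' = {T1}  orig:{}
  T[2,2] 'a' = {T0}  orig:{}
  T[0,1] 'ab' = {S}
  T[1,2] 'ba' = {B}
  T[0,2] 'aba' = {S}

Original NTs in T[0,2] deriving "aba": ["S"]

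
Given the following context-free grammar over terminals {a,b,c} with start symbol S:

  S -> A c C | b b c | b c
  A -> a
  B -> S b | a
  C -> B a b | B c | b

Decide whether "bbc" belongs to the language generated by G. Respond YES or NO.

CNF form of G:
  S -> A X4 | T0 T2 | T0 X5
  A -> a
  B -> S T0 | a
  C -> B T2 | B X3 | b
  T0 -> b
  T1 -> a
  T2 -> c
  X3 -> T1 T0
  X4 -> T2 C
  X5 -> T0 T2

CYK fill:
  cell(0,0) b: {C,T0}  orig:{C}
  cell(1,1) b: {C,T0}  orig:{C}
  cell(2,2) c: {T2}  orig:{}
  cell(0,1) bb: ∅
  cell(1,2) bc: {S,X5}  orig:{S}
  cell(0,2) bbc: {S}

S ∈ T[0,2] ⇒ YES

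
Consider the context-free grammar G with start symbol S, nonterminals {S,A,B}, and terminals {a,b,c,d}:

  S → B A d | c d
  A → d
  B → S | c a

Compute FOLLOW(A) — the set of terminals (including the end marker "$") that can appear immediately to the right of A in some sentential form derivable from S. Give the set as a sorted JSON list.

FIRST sets, iterate to fixpoint:
[1]
  A via A→d: +{d}
  B via B→c a: +{c}
  S via S→B A d: +{c}
  S: {c}  A: {d}  B: {c}
[2] — fixpoint
  S: {c}  A: {d}  B: {c}

Compute FOLLOW by fixpoint:
seed FOLLOW(S) with $
pass 1:
  S→B A d: FOLLOW(B) ⊇ FIRST(A) = {d}; new: +{d}
  S→B A d: FOLLOW(A) ⊇ FIRST(d) = {d}; new: +{d}
  S: {$}  A: {d}  B: {d}
pass 2:
  B→S: FOLLOW(S) ⊇ FOLLOW(B) ⊇ {d}; new: +{d}
  S: {$,d}  A: {d}  B: {d}
pass 3: — fixpoint
  S: {$,d}  A: {d}  B: {d}

FOLLOW(A) = ["d"]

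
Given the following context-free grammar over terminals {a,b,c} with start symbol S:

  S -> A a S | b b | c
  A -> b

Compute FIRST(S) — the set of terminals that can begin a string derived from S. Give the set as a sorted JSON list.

Compute FIRST by fixpoint:
round 1:
  A via A→b: +{b}
  S via S→A a S: +{b}
  S via S→c: +{c}
  S: {b,c}  A: {b}
round 2: done
  S: {b,c}  A: {b}

FIRST(S) = ["b", "c"]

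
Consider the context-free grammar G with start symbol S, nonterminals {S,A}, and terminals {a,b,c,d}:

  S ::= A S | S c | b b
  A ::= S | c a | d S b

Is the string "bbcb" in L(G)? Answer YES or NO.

CNF form of G:
  S -> A S | S T0 | T1 T1
  A -> A S | S T0 | T0 T2 | T1 T1 | T3 X4
  T0 -> c
  T1 -> b
  T2 -> a
  T3 -> d
  X4 -> S T1

CYK table (by increasing span):
  T[0,0] 'b' = {T1}  orig:{}
  T[1,1] 'b' = {T1}  orig:{}
  T[2,2] 'c' = {T0}  orig:{}
  T[3,3] 'b' = {T1}  orig:{}
  T[0,1] 'bb' = {A,S}
  T[1,2] 'bc' = ∅
  T[2,3] 'cb' = ∅
  T[0,2] 'bbc' = {A,S}
  T[1,3] 'bcb' = ∅
  T[0,3] 'bbcb' = {X4}  orig:{}

S ∉ T[0,3] ⇒ NO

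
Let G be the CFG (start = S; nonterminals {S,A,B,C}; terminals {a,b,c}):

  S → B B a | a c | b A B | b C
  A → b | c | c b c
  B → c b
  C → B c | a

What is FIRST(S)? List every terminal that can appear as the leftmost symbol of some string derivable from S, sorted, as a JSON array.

Compute FIRST by fixpoint:
[1]
  A via A→b: +{b}
  A via A→c: +{c}
  B via B→c b: +{c}
  C via C→B c: +{c}
  C via C→a: +{a}
  S via S→B B a: +{c}
  S via S→a c: +{a}
  S via S→b A B: +{b}
  FIRST[S]={a,b,c}  FIRST[A]={b,c}  FIRST[B]={c}  FIRST[C]={a,c}
[2] — fixpoint
  FIRST[S]={a,b,c}  FIRST[A]={b,c}  FIRST[B]={c}  FIRST[C]={a,c}

FIRST(S) = ["a", "b", "c"]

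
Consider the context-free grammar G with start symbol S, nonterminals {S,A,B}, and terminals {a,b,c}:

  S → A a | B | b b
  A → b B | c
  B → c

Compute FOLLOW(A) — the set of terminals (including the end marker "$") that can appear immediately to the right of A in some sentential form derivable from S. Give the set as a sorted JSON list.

FIRST sets, iterate to fixpoint:
round 1:
  A via A→b B: +{b}
  A via A→c: +{c}
  B via B→c: +{c}
  S via S→A a: +{b,c}
  FIRST[S]={b,c}  FIRST[A]={b,c}  FIRST[B]={c}
round 2: — fixpoint
  FIRST[S]={b,c}  FIRST[A]={b,c}  FIRST[B]={c}

FOLLOW sets:
FOLLOW(S) := {$}
pass 1:
  S→A a: FOLLOW(A) ⊇ FIRST(a) = {a}; new: +{a}
  S→B: FOLLOW(B) ⊇ FOLLOW(S) ⊇ {$}; new: +{$}
  S: {$}  A: {a}  B: {$}
pass 2:
  A→b B: FOLLOW(B) ⊇ FOLLOW(A) ⊇ {a}; new: +{a}
  S: {$}  A: {a}  B: {$,a}
pass 3: (stable)
  S: {$}  A: {a}  B: {$,a}

FOLLOW(A) = ["a"]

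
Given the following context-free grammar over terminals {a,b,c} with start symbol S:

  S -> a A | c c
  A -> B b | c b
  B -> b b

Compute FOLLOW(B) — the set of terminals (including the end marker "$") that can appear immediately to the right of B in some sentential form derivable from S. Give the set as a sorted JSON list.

FIRST iteration:
pass 1:
  A via A→c b: +{c}
  B via B→b b: +{b}
  S via S→a A: +{a}
  S via S→c c: +{c}
  FIRST[S]={a,c}  FIRST[A]={c}  FIRST[B]={b}
pass 2:
  A via A→B b: +{b}
  FIRST[S]={a,c}  FIRST[A]={b,c}  FIRST[B]={b}
pass 3: (no change)
  FIRST[S]={a,c}  FIRST[A]={b,c}  FIRST[B]={b}

Compute FOLLOW by fixpoint:
initialize: $ ∈ FOLLOW(S)
iter 1:
  A→B b: FOLLOW(B) ⊇ FIRST(b) = {b}; new: +{b}
  S→a A: FOLLOW(A) ⊇ FOLLOW(S) ⊇ {$}; new: +{$}
  S: {$}  A: {$}  B: {b}
iter 2: (stable)
  S: {$}  A: {$}  B: {b}

FOLLOW(B) = ["b"]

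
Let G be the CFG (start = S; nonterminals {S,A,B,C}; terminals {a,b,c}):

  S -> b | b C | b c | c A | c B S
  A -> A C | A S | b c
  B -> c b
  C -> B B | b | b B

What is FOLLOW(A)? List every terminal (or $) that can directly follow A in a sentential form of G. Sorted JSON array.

FIRST iteration:
pass 1:
  A via A→b c: +{b}
  B via B→c b: +{c}
  C via C→B B: +{c}
  C via C→b: +{b}
  S via S→b: +{b}
  S via S→c A: +{c}
  FIRST[S]={b,c}  FIRST[A]={b}  FIRST[B]={c}  FIRST[C]={b,c}
pass 2: — fixpoint
  FIRST[S]={b,c}  FIRST[A]={b}  FIRST[B]={c}  FIRST[C]={b,c}

Compute FOLLOW by fixpoint:
FOLLOW(S) := {$}
round 1:
  A→A C: FOLLOW(A) ⊇ FIRST(C) = {b,c}; new: +{b,c}
  A→A C: FOLLOW(C) ⊇ FOLLOW(A) ⊇ {b,c}; new: +{b,c}
  A→A S: FOLLOW(S) ⊇ FOLLOW(A) ⊇ {b,c}; new: +{b,c}
  C→B B: FOLLOW(B) ⊇ FIRST(B) = {c}; new: +{c}
  C→B B: FOLLOW(B) ⊇ FOLLOW(C) ⊇ {b,c}; new: +{b}
  S→b C: FOLLOW(C) ⊇ FOLLOW(S) ⊇ {$,b,c}; new: +{$}
  S→c A: FOLLOW(A) ⊇ FOLLOW(S) ⊇ {$,b,c}; new: +{$}
  FOLLOW(S)={$,b,c}  FOLLOW(A)={$,b,c}  FOLLOW(B)={b,c}  FOLLOW(C)={$,b,c}
round 2:
  C→B B: FOLLOW(B) ⊇ FOLLOW(C) ⊇ {$,b,c}; new: +{$}
  FOLLOW(S)={$,b,c}  FOLLOW(A)={$,b,c}  FOLLOW(B)={$,b,c}  FOLLOW(C)={$,b,c}
round 3: (no change)
  FOLLOW(S)={$,b,c}  FOLLOW(A)={$,b,c}  FOLLOW(B)={$,b,c}  FOLLOW(C)={$,b,c}

FOLLOW(A) = ["$", "b", "c"]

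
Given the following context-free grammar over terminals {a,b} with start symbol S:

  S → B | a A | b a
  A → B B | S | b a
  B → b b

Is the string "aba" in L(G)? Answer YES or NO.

CNF form of G:
  S -> T0 A | T1 T0 | T1 T1
  A -> B B | T0 A | T1 T0 | T1 T1
  B -> T1 T1
  T0 -> a
  T1 -> b

CYK table (by increasing span):
  cell(0,0) a: {T0}  orig:{}
  cell(1,1) b: {T1}  orig:{}
  cell(2,2) a: {T0}  orig:{}
  cell(0,1) ab: ∅
  cell(1,2) ba: {A,S}
  cell(0,2) aba: {A,S}

S ∈ T[0,2] ⇒ YES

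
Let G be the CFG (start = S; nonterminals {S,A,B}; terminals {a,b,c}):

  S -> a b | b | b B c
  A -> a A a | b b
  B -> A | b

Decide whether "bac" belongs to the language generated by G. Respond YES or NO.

Convert to CNF:
  S -> T0 T1 | T1 X5 | b
  A -> T0 X3 | T1 T1
  B -> T0 X4 | T1 T1 | b
  T0 -> a
  T1 -> b
  T2 -> c
  X3 -> A T0
  X4 -> A T0
  X5 -> B T2

CYK table (by increasing span):
  cell(0,0) b: {B,S,T1}  orig:{B,S}
  cell(1,1) a: {T0}  orig:{}
  cell(2,2) c: {T2}  orig:{}
  cell(0,1) ba: ∅
  cell(1,2) ac: ∅
  cell(0,2) bac: ∅

S ∉ T[0,2] ⇒ NO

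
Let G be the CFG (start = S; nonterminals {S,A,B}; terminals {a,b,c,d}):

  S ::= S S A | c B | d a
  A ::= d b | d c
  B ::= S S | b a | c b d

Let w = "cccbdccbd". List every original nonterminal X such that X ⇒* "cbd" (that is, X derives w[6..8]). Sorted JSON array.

CNF form of G:
  S -> S X5 | T0 T3 | T2 B
  A -> T0 T1 | T0 T2
  B -> S S | T1 T3 | T2 X4
  T0 -> d
  T1 -> b
  T2 -> c
  T3 -> a
  X4 -> T1 T0
  X5 -> S A

CYK table (by increasing span) — only the sub-triangle for w[6..8]:
  [6..6]={T2}  "c"  orig:{}
  [7..7]={T1}  "b"  orig:{}
  [8..8]={T0}  "d"  orig:{}
  [6..7]=∅  "cb"
  [7..8]={X4}  "bd"  orig:{}
  [6..8]={B}  "cbd"

Original NTs in T[6,8] deriving "cbd": ["B"]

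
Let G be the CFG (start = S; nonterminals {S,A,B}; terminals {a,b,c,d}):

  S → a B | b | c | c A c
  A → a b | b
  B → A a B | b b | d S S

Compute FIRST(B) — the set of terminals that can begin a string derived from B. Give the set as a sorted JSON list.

FIRST sets, iterate to fixpoint:
round 1:
  A via A→a b: +{a}
  A via A→b: +{b}
  B via B→A a B: +{a,b}
  B via B→d S S: +{d}
  S via S→a B: +{a}
  S via S→b: +{b}
  S via S→c: +{c}
  FIRST[S]={a,b,c}  FIRST[A]={a,b}  FIRST[B]={a,b,d}
round 2: (stable)
  FIRST[S]={a,b,c}  FIRST[A]={a,b}  FIRST[B]={a,b,d}

FIRST(B) = ["a", "b", "d"]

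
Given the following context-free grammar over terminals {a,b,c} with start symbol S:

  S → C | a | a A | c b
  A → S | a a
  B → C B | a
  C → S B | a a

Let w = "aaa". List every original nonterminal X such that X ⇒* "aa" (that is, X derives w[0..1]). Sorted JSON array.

Convert to CNF:
  S -> S B | T0 A | T0 T0 | T1 T2 | a
  A -> S B | T0 A | T0 T0 | T1 T2 | a
  B -> C B | a
  C -> S B | T0 T0
  T0 -> a
  T1 -> c
  T2 -> b

Fill CYK table bottom-up, restricted to cells inside w[0..1]:
  [0..0]={A,B,S,T0}  "a"  orig:{A,B,S}
  [1..1]={A,B,S,T0}  "a"  orig:{A,B,S}
  [0..1]={A,C,S}  "aa"

Original NTs in T[0,1] deriving "aa": ["A", "C", "S"]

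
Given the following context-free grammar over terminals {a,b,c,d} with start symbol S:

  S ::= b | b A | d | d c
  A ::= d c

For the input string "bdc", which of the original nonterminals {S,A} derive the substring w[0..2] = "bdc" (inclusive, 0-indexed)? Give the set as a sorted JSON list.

CNF form of G:
  S -> T0 T1 | T2 A | b | d
  A -> T0 T1
  T0 -> d
  T1 -> c
  T2 -> b

CYK table (by increasing span) (cells [i..j] with 0 ≤ i ≤ j ≤ 2 only):
  T[0,0] 'b' = {S,T2}  orig:{S}
  T[1,1] 'd' = {S,T0}  orig:{S}
  T[2,2] 'c' = {T1}  orig:{}
  T[0,1] 'bd' = ∅
  T[1,2] 'dc' = {A,S}
  T[0,2] 'bdc' = {S}

Original NTs in T[0,2] deriving "bdc": ["S"]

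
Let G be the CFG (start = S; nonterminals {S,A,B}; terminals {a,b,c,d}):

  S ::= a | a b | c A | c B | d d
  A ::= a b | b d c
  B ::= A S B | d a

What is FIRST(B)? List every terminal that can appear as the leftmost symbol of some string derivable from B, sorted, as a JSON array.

FIRST iteration:
iter 1:
  A via A→a b: +{a}
  A via A→b d c: +{b}
  B via B→A S B: +{a,b}
  B via B→d a: +{d}
  S via S→a: +{a}
  S via S→c A: +{c}
  S via S→d d: +{d}
  FIRST(S)={a,c,d}  FIRST(A)={a,b}  FIRST(B)={a,b,d}
iter 2: (no change)
  FIRST(S)={a,c,d}  FIRST(A)={a,b}  FIRST(B)={a,b,d}

FIRST(B) = ["a", "b", "d"]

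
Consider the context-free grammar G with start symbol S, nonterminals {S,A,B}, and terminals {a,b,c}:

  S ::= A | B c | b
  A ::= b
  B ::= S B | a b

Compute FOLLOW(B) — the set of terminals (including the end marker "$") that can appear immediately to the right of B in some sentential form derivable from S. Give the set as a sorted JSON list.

FIRST sets, iterate to fixpoint:
[1]
  A via A→b: +{b}
  B via B→a b: +{a}
  S via S→A: +{b}
  S via S→B c: +{a}
  FIRST[S]={a,b}  FIRST[A]={b}  FIRST[B]={a}
[2]
  B via B→S B: +{b}
  FIRST[S]={a,b}  FIRST[A]={b}  FIRST[B]={a,b}
[3] (no change)
  FIRST[S]={a,b}  FIRST[A]={b}  FIRST[B]={a,b}

FOLLOW sets:
FOLLOW(S) := {$}
round 1:
  B→S B: FOLLOW(S) ⊇ FIRST(B) = {a,b}; new: +{a,b}
  S→A: FOLLOW(A) ⊇ FOLLOW(S) ⊇ {$,a,b}; new: +{$,a,b}
  S→B c: FOLLOW(B) ⊇ FIRST(c) = {c}; new: +{c}
  S: {$,a,b}  A: {$,a,b}  B: {c}
round 2: (no change)
  S: {$,a,b}  A: {$,a,b}  B: {c}

FOLLOW(B) = ["c"]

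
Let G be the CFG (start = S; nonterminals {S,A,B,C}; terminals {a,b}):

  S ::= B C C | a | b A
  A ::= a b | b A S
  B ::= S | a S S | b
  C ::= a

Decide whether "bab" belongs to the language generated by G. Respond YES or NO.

Convert to CNF:
  S -> B X5 | T1 A | a
  A -> T0 T1 | T1 X2
  B -> B X3 | T0 X4 | T1 A | a | b
  C -> a
  T0 -> a
  T1 -> b
  X2 -> A S
  X3 -> C C
  X4 -> S S
  X5 -> C C

CYK table (by increasing span):
  [0..0]={B,T1}  "b"  orig:{B}
  [1..1]={B,C,S,T0}  "a"  orig:{B,C,S}
  [2..2]={B,T1}  "b"  orig:{B}
  [0..1]=∅  "ba"
  [1..2]={A}  "ab"
  [0..2]={B,S}  "bab"

S ∈ T[0,2] ⇒ YES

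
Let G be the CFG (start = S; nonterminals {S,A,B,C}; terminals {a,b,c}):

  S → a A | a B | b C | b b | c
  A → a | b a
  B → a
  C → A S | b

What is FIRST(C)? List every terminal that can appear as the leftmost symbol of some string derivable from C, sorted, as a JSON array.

FIRST iteration:
[1]
  A via A→a: +{a}
  A via A→b a: +{b}
  B via B→a: +{a}
  C via C→A S: +{a,b}
  S via S→a A: +{a}
  S via S→b C: +{b}
  S via S→c: +{c}
  FIRST(S)={a,b,c}  FIRST(A)={a,b}  FIRST(B)={a}  FIRST(C)={a,b}
[2] (stable)
  FIRST(S)={a,b,c}  FIRST(A)={a,b}  FIRST(B)={a}  FIRST(C)={a,b}

FIRST(C) = ["a", "b"]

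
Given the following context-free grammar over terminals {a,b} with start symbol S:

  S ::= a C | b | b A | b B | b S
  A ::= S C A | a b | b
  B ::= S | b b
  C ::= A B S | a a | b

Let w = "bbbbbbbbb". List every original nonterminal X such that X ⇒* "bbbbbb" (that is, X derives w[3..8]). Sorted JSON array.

CNF form of G:
  S -> T0 C | T1 A | T1 B | T1 S | b
  A -> S X2 | T0 T1 | b
  B -> T0 C | T1 A | T1 B | T1 S | T1 T1 | b
  C -> A X3 | T0 T0 | b
  T0 -> a
  T1 -> b
  X2 -> C A
  X3 -> B S

Fill CYK table bottom-up, restricted to cells inside w[3..8]:
  [3..3]={A,B,C,S,T1}  "b"  orig:{A,B,C,S}
  [4..4]={A,B,C,S,T1}  "b"  orig:{A,B,C,S}
  [5..5]={A,B,C,S,T1}  "b"  orig:{A,B,C,S}
  [6..6]={A,B,C,S,T1}  "b"  orig:{A,B,C,S}
  [7..7]={A,B,C,S,T1}  "b"  orig:{A,B,C,S}
  [8..8]={A,B,C,S,T1}  "b"  orig:{A,B,C,S}
  [3..4]={B,S,X2,X3}  "bb"  orig:{B,S}
  [4..5]={B,S,X2,X3}  "bb"  orig:{B,S}
  [5..6]={B,S,X2,X3}  "bb"  orig:{B,S}
  [6..7]={B,S,X2,X3}  "bb"  orig:{B,S}
  [7..8]={B,S,X2,X3}  "bb"  orig:{B,S}
  [3..5]={A,B,C,S,X3}  "bbb"  orig:{A,B,C,S}
  [4..6]={A,B,C,S,X3}  "bbb"  orig:{A,B,C,S}
  [5..7]={A,B,C,S,X3}  "bbb"  orig:{A,B,C,S}
  [6..8]={A,B,C,S,X3}  "bbb"  orig:{A,B,C,S}
  [3..6]={A,B,C,S,X2,X3}  "bbbb"  orig:{A,B,C,S}
  [4..7]={A,B,C,S,X2,X3}  "bbbb"  orig:{A,B,C,S}
  [5..8]={A,B,C,S,X2,X3}  "bbbb"  orig:{A,B,C,S}
  [3..7]={A,B,C,S,X2,X3}  "bbbbb"  orig:{A,B,C,S}
  [4..8]={A,B,C,S,X2,X3}  "bbbbb"  orig:{A,B,C,S}
  [3..8]={A,B,C,S,X2,X3}  "bbbbbb"  orig:{A,B,C,S}

Original NTs in T[3,8] deriving "bbbbbb": ["A", "B", "C", "S"]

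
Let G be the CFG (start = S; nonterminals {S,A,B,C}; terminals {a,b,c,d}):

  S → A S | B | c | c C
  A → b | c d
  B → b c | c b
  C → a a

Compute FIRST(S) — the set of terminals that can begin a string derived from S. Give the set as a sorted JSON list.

FIRST sets, iterate to fixpoint:
pass 1:
  A via A→b: +{b}
  A via A→c d: +{c}
  B via B→b c: +{b}
  B via B→c b: +{c}
  C via C→a a: +{a}
  S via S→A S: +{b,c}
  S: {b,c}  A: {b,c}  B: {b,c}  C: {a}
pass 2: (no change)
  S: {b,c}  A: {b,c}  B: {b,c}  C: {a}

FIRST(S) = ["b", "c"]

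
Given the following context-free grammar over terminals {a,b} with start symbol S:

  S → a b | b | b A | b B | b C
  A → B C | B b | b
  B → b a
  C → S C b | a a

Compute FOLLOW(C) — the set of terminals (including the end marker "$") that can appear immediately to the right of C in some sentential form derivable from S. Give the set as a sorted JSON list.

Compute FIRST by fixpoint:
iter 1:
  A via A→b: +{b}
  B via B→b a: +{b}
  C via C→a a: +{a}
  S via S→a b: +{a}
  S via S→b: +{b}
  FIRST(S)={a,b}  FIRST(A)={b}  FIRST(B)={b}  FIRST(C)={a}
iter 2:
  C via C→S C b: +{b}
  FIRST(S)={a,b}  FIRST(A)={b}  FIRST(B)={b}  FIRST(C)={a,b}
iter 3: done
  FIRST(S)={a,b}  FIRST(A)={b}  FIRST(B)={b}  FIRST(C)={a,b}

Compute FOLLOW by fixpoint:
FOLLOW(S) := {$}
round 1:
  A→B C: FOLLOW(B) ⊇ FIRST(C) = {a,b}; new: +{a,b}
  C→S C b: FOLLOW(S) ⊇ FIRST(C) = {a,b}; new: +{a,b}
  C→S C b: FOLLOW(C) ⊇ FIRST(b) = {b}; new: +{b}
  S→b A: FOLLOW(A) ⊇ FOLLOW(S) ⊇ {$,a,b}; new: +{$,a,b}
  S→b B: FOLLOW(B) ⊇ FOLLOW(S) ⊇ {$,a,b}; new: +{$}
  S→b C: FOLLOW(C) ⊇ FOLLOW(S) ⊇ {$,a,b}; new: +{$,a}
  FOLLOW(S)={$,a,b}  FOLLOW(A)={$,a,b}  FOLLOW(B)={$,a,b}  FOLLOW(C)={$,a,b}
round 2: — fixpoint
  FOLLOW(S)={$,a,b}  FOLLOW(A)={$,a,b}  FOLLOW(B)={$,a,b}  FOLLOW(C)={$,a,b}

FOLLOW(C) = ["$", "a", "b"]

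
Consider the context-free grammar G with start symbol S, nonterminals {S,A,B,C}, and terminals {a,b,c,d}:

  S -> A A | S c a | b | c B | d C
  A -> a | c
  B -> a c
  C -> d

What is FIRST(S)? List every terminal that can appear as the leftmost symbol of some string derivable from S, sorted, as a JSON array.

Compute FIRST by fixpoint:
iter 1:
  A via A→a: +{a}
  A via A→c: +{c}
  B via B→a c: +{a}
  C via C→d: +{d}
  S via S→A A: +{a,c}
  S via S→b: +{b}
  S via S→d C: +{d}
  S: {a,b,c,d}  A: {a,c}  B: {a}  C: {d}
iter 2: — fixpoint
  S: {a,b,c,d}  A: {a,c}  B: {a}  C: {d}

FIRST(S) = ["a", "b", "c", "d"]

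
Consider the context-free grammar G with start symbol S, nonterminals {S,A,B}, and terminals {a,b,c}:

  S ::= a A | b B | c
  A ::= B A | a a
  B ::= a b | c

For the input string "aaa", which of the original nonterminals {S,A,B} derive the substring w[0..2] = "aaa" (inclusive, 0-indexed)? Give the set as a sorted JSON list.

Convert to CNF:
  S -> T0 A | T1 B | c
  A -> B A | T0 T0
  B -> T0 T1 | c
  T0 -> a
  T1 -> b

CYK fill, restricted to cells inside w[0..2]:
  cell(0,0) a: {T0}  orig:{}
  cell(1,1) a: {T0}  orig:{}
  cell(2,2) a: {T0}  orig:{}
  cell(0,1) aa: {A}
  cell(1,2) aa: {A}
  cell(0,2) aaa: {S}

Original NTs in T[0,2] deriving "aaa": ["S"]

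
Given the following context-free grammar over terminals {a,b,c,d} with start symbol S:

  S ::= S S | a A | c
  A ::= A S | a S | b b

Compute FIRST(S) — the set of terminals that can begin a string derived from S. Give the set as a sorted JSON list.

FIRST sets, iterate to fixpoint:
iter 1:
  A via A→a S: +{a}
  A via A→b b: +{b}
  S via S→a A: +{a}
  S via S→c: +{c}
  FIRST(S)={a,c}  FIRST(A)={a,b}
iter 2: (stable)
  FIRST(S)={a,c}  FIRST(A)={a,b}

FIRST(S) = ["a", "c"]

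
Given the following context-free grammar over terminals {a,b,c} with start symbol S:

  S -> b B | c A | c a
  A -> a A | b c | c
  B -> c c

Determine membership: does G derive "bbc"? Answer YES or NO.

CNF form of G:
  S -> T1 B | T2 A | T2 T0
  A -> T0 A | T1 T2 | c
  B -> T2 T2
  T0 -> a
  T1 -> b
  T2 -> c

CYK table (by increasing span):
  cell(0,0) b: {T1}  orig:{}
  cell(1,1) b: {T1}  orig:{}
  cell(2,2) c: {A,T2}  orig:{A}
  cell(0,1) bb: ∅
  cell(1,2) bc: {A}
  cell(0,2) bbc: ∅

S ∉ T[0,2] ⇒ NO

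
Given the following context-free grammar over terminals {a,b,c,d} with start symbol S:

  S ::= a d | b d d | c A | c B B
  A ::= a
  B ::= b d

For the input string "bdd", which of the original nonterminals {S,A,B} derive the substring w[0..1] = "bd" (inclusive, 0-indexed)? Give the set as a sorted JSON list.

CNF form of G:
  S -> T0 X4 | T2 T1 | T3 A | T3 X5
  A -> a
  B -> T0 T1
  T0 -> b
  T1 -> d
  T2 -> a
  T3 -> c
  X4 -> T1 T1
  X5 -> B B

CYK table (by increasing span) (cells [i..j] with 0 ≤ i ≤ j ≤ 1 only):
  [0..0]={T0}  "b"  orig:{}
  [1..1]={T1}  "d"  orig:{}
  [0..1]={B}  "bd"

Original NTs in T[0,1] deriving "bd": ["B"]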